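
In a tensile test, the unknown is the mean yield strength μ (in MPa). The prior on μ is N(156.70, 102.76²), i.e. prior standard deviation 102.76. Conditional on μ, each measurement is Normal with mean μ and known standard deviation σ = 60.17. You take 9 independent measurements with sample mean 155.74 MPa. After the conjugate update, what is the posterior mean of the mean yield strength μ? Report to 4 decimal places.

For Normal data with known variance σ², a Normal(μ₀, σ₀²) prior on μ is conjugate. Posterior precision = 1/σ₀² + n/σ²; posterior mean is the precision-weighted average of μ₀ and x̄.
n·x̄ = 9·155.74 = 1401.66.
σ₀² = 102.76² = 10559.6176, σ² = 60.17² = 3620.4289; σ² + n·σ₀² = 3620.4289 + 9·10559.6176 = 98656.9873.
Posterior mean = (μ₀/σ₀² + n·x̄/σ²)/(1/σ₀² + n/σ²) = (σ²·μ₀ + σ₀²·n·x̄)/(σ² + n·σ₀²) = (3620.4289·156.70 + 10559.6176·1401.66)/98656.9873 = 15368314.813846/98656.9873 = 155.7752.

155.7752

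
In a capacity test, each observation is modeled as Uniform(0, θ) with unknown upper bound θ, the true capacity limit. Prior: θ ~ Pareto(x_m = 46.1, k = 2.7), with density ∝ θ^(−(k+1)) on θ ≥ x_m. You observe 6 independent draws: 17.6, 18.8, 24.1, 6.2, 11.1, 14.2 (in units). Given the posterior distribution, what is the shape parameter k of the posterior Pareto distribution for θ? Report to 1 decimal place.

8.7

A Pareto(scale x_m, shape k) prior on the upper bound θ of Uniform(0, θ) is conjugate: posterior is Pareto(max(x_m, max xᵢ), k + n).
Sample maximum = 24.1; prior scale x_m = 46.1 → posterior scale = max = 46.1.
Posterior shape = 2.7 + 6 = 8.7.
Posterior shape k = 8.7.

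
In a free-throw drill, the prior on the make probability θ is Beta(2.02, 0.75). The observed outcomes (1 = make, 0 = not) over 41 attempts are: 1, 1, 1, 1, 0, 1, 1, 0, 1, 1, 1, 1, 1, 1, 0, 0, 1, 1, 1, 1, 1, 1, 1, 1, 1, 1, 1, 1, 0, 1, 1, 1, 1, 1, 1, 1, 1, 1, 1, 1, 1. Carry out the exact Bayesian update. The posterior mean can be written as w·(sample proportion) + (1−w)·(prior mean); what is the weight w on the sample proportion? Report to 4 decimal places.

0.9367

The Beta prior is conjugate to a Binomial/Bernoulli likelihood; the update adds successes to α and failures to β.
Posterior mean = (α₀+k)/(α₀+β₀+n) = [n/(α₀+β₀+n)]·(k/n) + [(α₀+β₀)/(α₀+β₀+n)]·α₀/(α₀+β₀), so only n and the prior enter the weight.
The weight on the data is w = n/(α₀+β₀+n) = 41/(2.02+0.75+41) = 41/43.77 = 0.9367.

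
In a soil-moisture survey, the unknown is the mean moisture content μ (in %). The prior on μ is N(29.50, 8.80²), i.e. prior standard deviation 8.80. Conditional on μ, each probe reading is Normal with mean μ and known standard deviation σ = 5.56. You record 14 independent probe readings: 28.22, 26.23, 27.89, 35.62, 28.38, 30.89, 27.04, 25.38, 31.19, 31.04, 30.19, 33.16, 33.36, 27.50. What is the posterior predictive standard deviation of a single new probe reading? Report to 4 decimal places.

For Normal data with known variance σ², a Normal(μ₀, σ₀²) prior on μ is conjugate. Posterior precision = 1/σ₀² + n/σ²; posterior mean is the precision-weighted average of μ₀ and x̄.
σ₀² = 8.80² = 77.44, σ² = 5.56² = 30.9136; σ² + n·σ₀² = 30.9136 + 14·77.44 = 1115.0736.
Posterior precision = 1/σ₀² + n/σ² = 1/77.44 + 14/30.9136 = (σ² + n·σ₀²)/(σ₀²σ²) = 1115.0736/(77.44·30.9136); posterior variance σₙ² = σ₀²σ²/(σ² + n·σ₀²) = 77.44·30.9136/1115.0736 = 2.146898.
Predictive variance for one new observation = σₙ² + σ² = 77.44·30.9136/1115.0736 + 30.9136 = σ²·(σ₀² + 1115.0736)/1115.0736 = 30.9136·1192.5136/1115.0736 = 33.060498; SD = √(30.9136·1192.5136/1115.0736) = 5.7498.

5.7498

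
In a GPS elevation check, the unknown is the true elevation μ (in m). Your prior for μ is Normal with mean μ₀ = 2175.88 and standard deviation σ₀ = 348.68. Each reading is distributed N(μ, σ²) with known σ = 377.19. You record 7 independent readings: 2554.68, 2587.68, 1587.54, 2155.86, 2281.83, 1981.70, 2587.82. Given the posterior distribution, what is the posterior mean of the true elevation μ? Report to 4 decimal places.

For Normal data with known variance σ², a Normal(μ₀, σ₀²) prior on μ is conjugate. Posterior precision = 1/σ₀² + n/σ²; posterior mean is the precision-weighted average of μ₀ and x̄.
Σxᵢ = 2554.68 + 2587.68 + 1587.54 + 2155.86 + 2281.83 + 1981.70 + 2587.82 = 15737.11, so n·x̄ = 15737.11.
σ₀² = 348.68² = 121577.7424, σ² = 377.19² = 142272.2961; σ² + n·σ₀² = 142272.2961 + 7·121577.7424 = 993316.4929.
Posterior mean = (μ₀/σ₀² + n·x̄/σ²)/(1/σ₀² + n/σ²) = (σ²·μ₀ + σ₀²·n·x̄)/(σ² + n·σ₀²) = (142272.2961·2175.88 + 121577.7424·15737.11)/993316.4929 = 2222849749.338532/993316.4929 = 2237.8061.

2237.8061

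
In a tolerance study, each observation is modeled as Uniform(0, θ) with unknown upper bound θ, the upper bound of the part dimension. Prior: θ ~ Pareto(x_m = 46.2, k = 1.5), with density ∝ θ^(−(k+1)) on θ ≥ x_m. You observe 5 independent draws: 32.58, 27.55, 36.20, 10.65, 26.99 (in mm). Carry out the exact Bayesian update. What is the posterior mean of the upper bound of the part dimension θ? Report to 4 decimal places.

A Pareto(scale x_m, shape k) prior on the upper bound θ of Uniform(0, θ) is conjugate: posterior is Pareto(max(x_m, max xᵢ), k + n).
Sample maximum = 36.20; prior scale x_m = 46.2 → posterior scale = max = 46.20.
Posterior shape = 1.5 + 5 = 6.5.
E[θ|data] = k·x_m/(k−1) = 6.5·46.20/5.5 = 54.6000.

54.6000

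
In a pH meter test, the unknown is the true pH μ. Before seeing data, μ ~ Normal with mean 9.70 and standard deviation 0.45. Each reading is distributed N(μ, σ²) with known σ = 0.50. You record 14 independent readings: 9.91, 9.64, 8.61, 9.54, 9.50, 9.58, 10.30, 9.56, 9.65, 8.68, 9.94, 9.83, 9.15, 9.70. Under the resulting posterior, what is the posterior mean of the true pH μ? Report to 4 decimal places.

For Normal data with known variance σ², a Normal(μ₀, σ₀²) prior on μ is conjugate. Posterior precision = 1/σ₀² + n/σ²; posterior mean is the precision-weighted average of μ₀ and x̄.
Σxᵢ = 9.91 + 9.64 + 8.61 + 9.54 + 9.50 + 9.58 + 10.30 + 9.56 + 9.65 + 8.68 + 9.94 + 9.83 + 9.15 + 9.70 = 133.59, so n·x̄ = 133.59.
σ₀² = 0.45² = 0.2025, σ² = 0.50² = 0.25; σ² + n·σ₀² = 0.25 + 14·0.2025 = 3.085.
Posterior mean = (μ₀/σ₀² + n·x̄/σ²)/(1/σ₀² + n/σ²) = (σ²·μ₀ + σ₀²·n·x̄)/(σ² + n·σ₀²) = (0.25·9.70 + 0.2025·133.59)/3.085 = 29.476975/3.085 = 9.5549.

9.5549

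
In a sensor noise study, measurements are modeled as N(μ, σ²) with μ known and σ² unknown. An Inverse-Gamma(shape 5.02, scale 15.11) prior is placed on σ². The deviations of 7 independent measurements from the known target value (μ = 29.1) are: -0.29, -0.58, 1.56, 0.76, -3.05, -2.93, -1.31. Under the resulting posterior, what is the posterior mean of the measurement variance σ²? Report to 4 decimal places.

With known mean μ and an Inverse-Gamma(α, β) prior on σ², the Normal likelihood is conjugate: posterior is Inv-Gamma(α + n/2, β + Σ(xᵢ−μ)²/2).
Σ(xᵢ−μ)² = (-0.29)² + (-0.58)² + (1.56)² + (0.76)² + (-3.05)² + (-2.93)² + (-1.31)² = 23.0352.
Posterior: Inv-Gamma(5.02 + 7/2, 15.11 + 23.0352/2) = Inv-Gamma(8.52, 26.62760).
E[σ²|data] = β/(α−1) = 26.62760/7.52 = 3.5409.

3.5409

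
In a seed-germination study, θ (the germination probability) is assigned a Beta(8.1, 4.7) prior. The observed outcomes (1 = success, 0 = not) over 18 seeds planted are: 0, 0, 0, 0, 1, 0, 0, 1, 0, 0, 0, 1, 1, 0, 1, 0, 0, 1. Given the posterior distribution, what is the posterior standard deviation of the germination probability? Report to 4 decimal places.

The Beta prior is conjugate to a Binomial/Bernoulli likelihood; the update adds successes to α and failures to β.
Posterior: Beta(α+k, β+n−k) = Beta(8.1+6, 4.7+12) = Beta(14.1, 16.7).
Var = αβ/((α+β)²(α+β+1)) = 14.1·16.7/(30.8²·31.8) = 0.00780561; SD = √0.00780561 = 0.0883.

0.0883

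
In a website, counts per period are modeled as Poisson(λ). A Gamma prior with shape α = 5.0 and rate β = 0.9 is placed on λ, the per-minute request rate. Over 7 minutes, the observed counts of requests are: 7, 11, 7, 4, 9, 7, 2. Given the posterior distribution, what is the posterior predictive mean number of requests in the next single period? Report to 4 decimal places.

6.5823

With a Gamma(shape α, rate β) prior, the Poisson likelihood is conjugate: the posterior is Gamma(α + ΣXᵢ, β + n).
Sum of counts S = 47 over n = 7 minutes.
Posterior: Gamma(α+S, β+n) = Gamma(5.0+47, 0.9+7) = Gamma(52.0, 7.9).
The predictive distribution for one future period is NegBinom with mean α/β = 6.5823.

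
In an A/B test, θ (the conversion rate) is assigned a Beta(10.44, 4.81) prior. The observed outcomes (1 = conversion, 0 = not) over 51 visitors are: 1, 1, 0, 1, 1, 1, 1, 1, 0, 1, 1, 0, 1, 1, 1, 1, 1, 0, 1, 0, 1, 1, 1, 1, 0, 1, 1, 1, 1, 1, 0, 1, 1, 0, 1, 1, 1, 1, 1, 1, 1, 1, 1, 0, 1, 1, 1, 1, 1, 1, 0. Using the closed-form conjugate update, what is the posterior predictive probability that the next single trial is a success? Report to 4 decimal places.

0.7765

The Beta prior is conjugate to a Binomial/Bernoulli likelihood; the update adds successes to α and failures to β.
Posterior: Beta(α+k, β+n−k) = Beta(10.44+41, 4.81+10) = Beta(51.44, 14.81).
For a single future Bernoulli trial, P(success | data) = α/(α+β) = 0.7765.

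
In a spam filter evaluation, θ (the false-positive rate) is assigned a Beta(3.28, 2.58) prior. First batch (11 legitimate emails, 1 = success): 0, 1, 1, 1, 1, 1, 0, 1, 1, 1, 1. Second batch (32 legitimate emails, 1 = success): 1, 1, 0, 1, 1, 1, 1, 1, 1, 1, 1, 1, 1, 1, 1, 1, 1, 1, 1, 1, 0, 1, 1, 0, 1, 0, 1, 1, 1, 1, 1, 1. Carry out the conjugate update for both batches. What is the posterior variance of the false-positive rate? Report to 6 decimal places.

The Beta prior is conjugate to a Binomial/Bernoulli likelihood; the update adds successes to α and failures to β.
After batch 1: Beta(3.28+9, 2.58+2) = Beta(12.28, 4.58).
After batch 2: Beta(12.28+28, 4.58+4) = Beta(40.28, 8.58).
Var = αβ/((α+β)²(α+β+1)) = 40.28·8.58/(48.86²·49.86) = 0.002903.

0.002903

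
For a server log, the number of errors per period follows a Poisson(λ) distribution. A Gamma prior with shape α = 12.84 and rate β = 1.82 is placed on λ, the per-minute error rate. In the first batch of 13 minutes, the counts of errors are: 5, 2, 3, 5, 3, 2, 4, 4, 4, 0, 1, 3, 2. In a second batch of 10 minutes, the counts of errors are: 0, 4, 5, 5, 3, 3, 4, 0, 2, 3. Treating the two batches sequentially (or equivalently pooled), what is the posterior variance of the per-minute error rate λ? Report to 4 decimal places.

0.1296

With a Gamma(shape α, rate β) prior, the Poisson likelihood is conjugate: the posterior is Gamma(α + ΣXᵢ, β + n).
Batch 1: sum of counts S = 38 over n = 13 minutes.
After batch 1: Gamma(α+S, β+n) = Gamma(12.84+38, 1.82+13) = Gamma(50.84, 14.82).
Batch 2: sum of counts S = 29 over n = 10 minutes.
After batch 2: Gamma(α+S, β+n) = Gamma(50.84+29, 14.82+10) = Gamma(79.84, 24.82).
Var = α/β² = 79.84/24.82² = 0.1296.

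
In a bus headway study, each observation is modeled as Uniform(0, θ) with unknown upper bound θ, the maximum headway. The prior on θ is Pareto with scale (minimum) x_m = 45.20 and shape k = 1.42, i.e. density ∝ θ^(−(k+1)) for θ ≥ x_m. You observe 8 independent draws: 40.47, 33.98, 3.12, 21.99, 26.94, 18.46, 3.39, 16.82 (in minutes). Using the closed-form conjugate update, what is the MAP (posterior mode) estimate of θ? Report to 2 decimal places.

A Pareto(scale x_m, shape k) prior on the upper bound θ of Uniform(0, θ) is conjugate: posterior is Pareto(max(x_m, max xᵢ), k + n).
Sample maximum = 40.47; prior scale x_m = 45.20 → posterior scale = max = 45.20.
Posterior shape = 1.42 + 8 = 9.42.
The Pareto density is decreasing on [x_m, ∞), so the mode is x_m = 45.20.

45.20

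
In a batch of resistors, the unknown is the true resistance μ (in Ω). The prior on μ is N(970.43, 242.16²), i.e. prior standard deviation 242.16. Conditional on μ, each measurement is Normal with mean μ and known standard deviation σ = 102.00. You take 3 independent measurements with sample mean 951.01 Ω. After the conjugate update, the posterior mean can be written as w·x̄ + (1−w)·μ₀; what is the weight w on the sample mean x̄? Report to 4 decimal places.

For Normal data with known variance σ², a Normal(μ₀, σ₀²) prior on μ is conjugate. Posterior precision = 1/σ₀² + n/σ²; posterior mean is the precision-weighted average of μ₀ and x̄.
σ₀² = 242.16² = 58641.4656, σ² = 102.00² = 10404. Prior precision 1/σ₀² = 1/58641.4656; data precision n/σ² = 3/10404.
w = (n/σ²)/(1/σ₀² + n/σ²) = n·σ₀²/(σ² + n·σ₀²) = 3·58641.4656/(10404 + 3·58641.4656) = 175924.3968/186328.3968 = 0.9442.

0.9442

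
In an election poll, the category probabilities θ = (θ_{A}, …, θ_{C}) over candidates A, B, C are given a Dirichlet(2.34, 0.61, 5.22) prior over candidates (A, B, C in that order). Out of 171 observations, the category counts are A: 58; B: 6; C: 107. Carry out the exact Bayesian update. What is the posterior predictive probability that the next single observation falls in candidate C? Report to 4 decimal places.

The Dirichlet prior is conjugate to the Multinomial likelihood: each posterior αⱼ = prior αⱼ + observed count nⱼ.
Posterior concentration: (60.34, 6.61, 112.22), total = 179.17.
P(next = C | data) = α_{C}/Σα = 0.6263.

0.6263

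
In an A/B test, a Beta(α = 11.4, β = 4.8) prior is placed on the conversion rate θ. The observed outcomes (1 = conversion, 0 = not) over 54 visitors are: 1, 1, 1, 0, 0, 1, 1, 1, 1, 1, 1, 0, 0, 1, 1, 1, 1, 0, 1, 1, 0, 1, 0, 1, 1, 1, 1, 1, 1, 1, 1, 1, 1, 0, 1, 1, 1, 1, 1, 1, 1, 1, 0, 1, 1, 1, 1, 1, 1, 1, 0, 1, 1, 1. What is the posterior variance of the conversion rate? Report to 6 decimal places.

The Beta prior is conjugate to a Binomial/Bernoulli likelihood; the update adds successes to α and failures to β.
Posterior: Beta(α+k, β+n−k) = Beta(11.4+44, 4.8+10) = Beta(55.4, 14.8).
Var = αβ/((α+β)²(α+β+1)) = 55.4·14.8/(70.2²·71.2) = 0.002337.

0.002337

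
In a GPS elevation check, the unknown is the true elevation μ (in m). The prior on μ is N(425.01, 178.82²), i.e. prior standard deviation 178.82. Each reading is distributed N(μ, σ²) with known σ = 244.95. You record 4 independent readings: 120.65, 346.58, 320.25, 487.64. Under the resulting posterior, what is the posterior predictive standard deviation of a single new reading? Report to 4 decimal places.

For Normal data with known variance σ², a Normal(μ₀, σ₀²) prior on μ is conjugate. Posterior precision = 1/σ₀² + n/σ²; posterior mean is the precision-weighted average of μ₀ and x̄.
σ₀² = 178.82² = 31976.5924, σ² = 244.95² = 60000.5025; σ² + n·σ₀² = 60000.5025 + 4·31976.5924 = 187906.8721.
Posterior precision = 1/σ₀² + n/σ² = 1/31976.5924 + 4/60000.5025 = (σ² + n·σ₀²)/(σ₀²σ²) = 187906.8721/(31976.5924·60000.5025); posterior variance σₙ² = σ₀²σ²/(σ² + n·σ₀²) = 31976.5924·60000.5025/187906.8721 = 10210.438771.
Predictive variance for one new observation = σₙ² + σ² = 31976.5924·60000.5025/187906.8721 + 60000.5025 = σ²·(σ₀² + 187906.8721)/187906.8721 = 60000.5025·219883.4645/187906.8721 = 70210.941271; SD = √(60000.5025·219883.4645/187906.8721) = 264.9735.

264.9735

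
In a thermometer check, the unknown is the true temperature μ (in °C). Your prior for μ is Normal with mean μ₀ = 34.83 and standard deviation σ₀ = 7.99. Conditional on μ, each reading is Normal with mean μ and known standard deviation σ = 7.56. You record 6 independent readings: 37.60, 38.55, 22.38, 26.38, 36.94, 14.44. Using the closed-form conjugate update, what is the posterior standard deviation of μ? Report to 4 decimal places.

For Normal data with known variance σ², a Normal(μ₀, σ₀²) prior on μ is conjugate. Posterior precision = 1/σ₀² + n/σ²; posterior mean is the precision-weighted average of μ₀ and x̄.
σ₀² = 7.99² = 63.8401, σ² = 7.56² = 57.1536; σ² + n·σ₀² = 57.1536 + 6·63.8401 = 440.1942.
Posterior precision = 1/σ₀² + n/σ² = 1/63.8401 + 6/57.1536 = (σ² + n·σ₀²)/(σ₀²σ²) = 440.1942/(63.8401·57.1536); posterior variance σₙ² = σ₀²σ²/(σ² + n·σ₀²) = 63.8401·57.1536/440.1942 = 8.288822.
Posterior SD = √σₙ² = √(63.8401·57.1536/440.1942) = 2.8790.

2.8790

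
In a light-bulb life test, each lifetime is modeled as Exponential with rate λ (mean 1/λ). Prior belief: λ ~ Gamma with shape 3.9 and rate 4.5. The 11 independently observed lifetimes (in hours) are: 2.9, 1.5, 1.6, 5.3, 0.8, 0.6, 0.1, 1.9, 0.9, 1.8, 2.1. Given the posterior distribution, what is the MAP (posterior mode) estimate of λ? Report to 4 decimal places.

With a Gamma(shape α, rate β) prior on the exponential rate λ, the posterior after n observations with total T = Σxᵢ is Gamma(α+n, β+T).
Sum of observations T = 19.5 hours; n = 11.
Posterior: Gamma(3.9+11, 4.5+19.5) = Gamma(14.9, 24.0).
Mode = (α−1)/β = 0.5792.

0.5792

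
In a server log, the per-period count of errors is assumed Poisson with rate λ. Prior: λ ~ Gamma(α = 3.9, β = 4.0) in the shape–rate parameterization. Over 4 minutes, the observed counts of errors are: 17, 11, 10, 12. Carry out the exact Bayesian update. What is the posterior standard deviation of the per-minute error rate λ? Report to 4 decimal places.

0.9177

With a Gamma(shape α, rate β) prior, the Poisson likelihood is conjugate: the posterior is Gamma(α + ΣXᵢ, β + n).
Sum of counts S = 50 over n = 4 minutes.
Posterior: Gamma(α+S, β+n) = Gamma(3.9+50, 4.0+4) = Gamma(53.9, 8.0).
SD = √α/β = √53.9/8.0 = 0.9177.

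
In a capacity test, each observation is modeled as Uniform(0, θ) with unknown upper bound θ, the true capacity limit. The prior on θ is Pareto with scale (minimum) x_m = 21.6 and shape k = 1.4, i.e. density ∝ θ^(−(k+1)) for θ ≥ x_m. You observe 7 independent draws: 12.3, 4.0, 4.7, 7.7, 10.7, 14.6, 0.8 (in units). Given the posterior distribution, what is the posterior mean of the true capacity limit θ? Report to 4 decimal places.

24.5189

A Pareto(scale x_m, shape k) prior on the upper bound θ of Uniform(0, θ) is conjugate: posterior is Pareto(max(x_m, max xᵢ), k + n).
Sample maximum = 14.6; prior scale x_m = 21.6 → posterior scale = max = 21.6.
Posterior shape = 1.4 + 7 = 8.4.
E[θ|data] = k·x_m/(k−1) = 8.4·21.6/7.4 = 24.5189.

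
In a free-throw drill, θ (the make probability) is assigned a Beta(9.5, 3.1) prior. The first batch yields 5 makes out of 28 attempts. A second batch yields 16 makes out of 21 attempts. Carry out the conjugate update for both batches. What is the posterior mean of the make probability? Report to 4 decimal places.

0.4951

The Beta prior is conjugate to a Binomial/Bernoulli likelihood; the update adds successes to α and failures to β.
After batch 1: Beta(9.5+5, 3.1+23) = Beta(14.5, 26.1).
After batch 2: Beta(14.5+16, 26.1+5) = Beta(30.5, 31.1).
Posterior mean = α/(α+β) = 30.5/61.6 = 0.4951.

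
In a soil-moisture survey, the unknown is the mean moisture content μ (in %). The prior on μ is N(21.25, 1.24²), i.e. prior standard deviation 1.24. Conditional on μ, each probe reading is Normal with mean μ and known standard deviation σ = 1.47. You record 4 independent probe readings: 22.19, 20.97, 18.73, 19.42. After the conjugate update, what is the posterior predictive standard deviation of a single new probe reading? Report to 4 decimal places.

For Normal data with known variance σ², a Normal(μ₀, σ₀²) prior on μ is conjugate. Posterior precision = 1/σ₀² + n/σ²; posterior mean is the precision-weighted average of μ₀ and x̄.
σ₀² = 1.24² = 1.5376, σ² = 1.47² = 2.1609; σ² + n·σ₀² = 2.1609 + 4·1.5376 = 8.3113.
Posterior precision = 1/σ₀² + n/σ² = 1/1.5376 + 4/2.1609 = (σ² + n·σ₀²)/(σ₀²σ²) = 8.3113/(1.5376·2.1609); posterior variance σₙ² = σ₀²σ²/(σ² + n·σ₀²) = 1.5376·2.1609/8.3113 = 0.399769.
Predictive variance for one new observation = σₙ² + σ² = 1.5376·2.1609/8.3113 + 2.1609 = σ²·(σ₀² + 8.3113)/8.3113 = 2.1609·9.8489/8.3113 = 2.560669; SD = √(2.1609·9.8489/8.3113) = 1.6002.

1.6002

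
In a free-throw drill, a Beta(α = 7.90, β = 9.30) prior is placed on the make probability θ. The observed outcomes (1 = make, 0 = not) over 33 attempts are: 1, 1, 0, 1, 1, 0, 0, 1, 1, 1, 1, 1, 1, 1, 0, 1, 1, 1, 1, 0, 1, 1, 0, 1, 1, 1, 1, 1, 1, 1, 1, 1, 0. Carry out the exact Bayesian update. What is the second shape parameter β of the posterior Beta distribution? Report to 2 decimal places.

The Beta prior is conjugate to a Binomial/Bernoulli likelihood; the update adds successes to α and failures to β.
Posterior: Beta(α+k, β+n−k) = Beta(7.90+26, 9.30+7) = Beta(33.90, 16.30).
Posterior β = 16.30.

16.30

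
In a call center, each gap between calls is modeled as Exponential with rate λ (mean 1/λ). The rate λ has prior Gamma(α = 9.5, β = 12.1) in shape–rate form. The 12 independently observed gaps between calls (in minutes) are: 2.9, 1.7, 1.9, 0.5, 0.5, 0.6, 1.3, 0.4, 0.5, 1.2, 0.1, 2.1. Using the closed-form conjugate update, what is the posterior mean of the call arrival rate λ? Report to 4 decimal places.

0.8333

With a Gamma(shape α, rate β) prior on the exponential rate λ, the posterior after n observations with total T = Σxᵢ is Gamma(α+n, β+T).
Sum of observations T = 13.7 minutes; n = 12.
Posterior: Gamma(9.5+12, 12.1+13.7) = Gamma(21.5, 25.8).
Posterior mean of λ = α/β = 21.5/25.8 = 0.8333.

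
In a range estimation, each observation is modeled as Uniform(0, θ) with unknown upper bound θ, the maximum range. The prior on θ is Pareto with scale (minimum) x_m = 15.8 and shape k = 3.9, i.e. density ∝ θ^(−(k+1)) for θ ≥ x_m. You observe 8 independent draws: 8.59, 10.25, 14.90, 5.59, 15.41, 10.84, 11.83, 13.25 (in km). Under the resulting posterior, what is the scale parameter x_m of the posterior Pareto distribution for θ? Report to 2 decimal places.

A Pareto(scale x_m, shape k) prior on the upper bound θ of Uniform(0, θ) is conjugate: posterior is Pareto(max(x_m, max xᵢ), k + n).
Sample maximum = 15.41; prior scale x_m = 15.8 → posterior scale = max = 15.80.
Posterior shape = 3.9 + 8 = 11.9.
Posterior scale x_m = 15.80.

15.80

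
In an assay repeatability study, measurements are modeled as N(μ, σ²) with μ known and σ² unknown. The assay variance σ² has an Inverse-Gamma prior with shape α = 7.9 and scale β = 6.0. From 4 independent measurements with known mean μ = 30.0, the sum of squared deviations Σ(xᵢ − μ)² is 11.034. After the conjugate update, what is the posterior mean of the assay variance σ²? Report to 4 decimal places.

With known mean μ and an Inverse-Gamma(α, β) prior on σ², the Normal likelihood is conjugate: posterior is Inv-Gamma(α + n/2, β + Σ(xᵢ−μ)²/2).
Posterior: Inv-Gamma(7.9 + 4/2, 6.0 + 11.034/2) = Inv-Gamma(9.90, 11.5170).
E[σ²|data] = β/(α−1) = 11.5170/8.90 = 1.2940.

1.2940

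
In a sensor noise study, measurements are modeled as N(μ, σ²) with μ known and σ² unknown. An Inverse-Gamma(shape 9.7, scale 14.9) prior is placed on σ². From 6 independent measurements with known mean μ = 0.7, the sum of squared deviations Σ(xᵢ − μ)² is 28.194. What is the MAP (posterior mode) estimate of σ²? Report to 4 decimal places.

2.1166

With known mean μ and an Inverse-Gamma(α, β) prior on σ², the Normal likelihood is conjugate: posterior is Inv-Gamma(α + n/2, β + Σ(xᵢ−μ)²/2).
Posterior: Inv-Gamma(9.7 + 6/2, 14.9 + 28.194/2) = Inv-Gamma(12.70, 28.9970).
Mode = β/(α+1) = 28.9970/13.70 = 2.1166.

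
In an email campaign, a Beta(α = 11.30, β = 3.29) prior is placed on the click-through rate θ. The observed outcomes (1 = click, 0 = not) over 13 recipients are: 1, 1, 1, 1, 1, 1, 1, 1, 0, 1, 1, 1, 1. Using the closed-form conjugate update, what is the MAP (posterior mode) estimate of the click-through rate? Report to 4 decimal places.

0.8714

The Beta prior is conjugate to a Binomial/Bernoulli likelihood; the update adds successes to α and failures to β.
Posterior: Beta(α+k, β+n−k) = Beta(11.30+12, 3.29+1) = Beta(23.30, 4.29).
Mode of Beta(a,b) for a,b>1 is (a−1)/(a+b−2) = 22.30/25.59 = 0.8714.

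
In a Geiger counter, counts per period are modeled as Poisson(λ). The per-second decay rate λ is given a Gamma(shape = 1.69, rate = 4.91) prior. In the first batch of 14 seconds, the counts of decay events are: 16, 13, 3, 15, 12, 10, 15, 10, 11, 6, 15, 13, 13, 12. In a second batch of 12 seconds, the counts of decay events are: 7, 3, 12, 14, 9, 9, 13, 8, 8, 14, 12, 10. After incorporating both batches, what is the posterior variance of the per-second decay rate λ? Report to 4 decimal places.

0.2980

With a Gamma(shape α, rate β) prior, the Poisson likelihood is conjugate: the posterior is Gamma(α + ΣXᵢ, β + n).
Batch 1: sum of counts S = 164 over n = 14 seconds.
After batch 1: Gamma(α+S, β+n) = Gamma(1.69+164, 4.91+14) = Gamma(165.69, 18.91).
Batch 2: sum of counts S = 119 over n = 12 seconds.
After batch 2: Gamma(α+S, β+n) = Gamma(165.69+119, 18.91+12) = Gamma(284.69, 30.91).
Var = α/β² = 284.69/30.91² = 0.2980.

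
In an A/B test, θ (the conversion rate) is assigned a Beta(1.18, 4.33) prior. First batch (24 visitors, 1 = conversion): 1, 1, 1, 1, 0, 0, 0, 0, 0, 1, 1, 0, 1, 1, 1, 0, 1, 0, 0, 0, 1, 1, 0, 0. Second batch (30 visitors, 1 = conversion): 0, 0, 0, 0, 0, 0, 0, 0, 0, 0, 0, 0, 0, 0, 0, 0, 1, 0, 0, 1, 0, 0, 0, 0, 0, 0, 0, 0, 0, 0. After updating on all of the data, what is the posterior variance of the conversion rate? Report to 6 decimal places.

0.003140

The Beta prior is conjugate to a Binomial/Bernoulli likelihood; the update adds successes to α and failures to β.
After batch 1: Beta(1.18+12, 4.33+12) = Beta(13.18, 16.33).
After batch 2: Beta(13.18+2, 16.33+28) = Beta(15.18, 44.33).
Var = αβ/((α+β)²(α+β+1)) = 15.18·44.33/(59.51²·60.51) = 0.003140.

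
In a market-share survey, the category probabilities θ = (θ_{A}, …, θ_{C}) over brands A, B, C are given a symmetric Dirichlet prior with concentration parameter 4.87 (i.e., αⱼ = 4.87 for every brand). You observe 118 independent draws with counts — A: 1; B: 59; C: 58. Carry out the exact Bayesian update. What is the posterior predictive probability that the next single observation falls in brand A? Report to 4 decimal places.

0.0443

The Dirichlet prior is conjugate to the Multinomial likelihood: each posterior αⱼ = prior αⱼ + observed count nⱼ.
Posterior concentration: (5.87, 63.87, 62.87), total = 132.61.
P(next = A | data) = α_{A}/Σα = 0.0443.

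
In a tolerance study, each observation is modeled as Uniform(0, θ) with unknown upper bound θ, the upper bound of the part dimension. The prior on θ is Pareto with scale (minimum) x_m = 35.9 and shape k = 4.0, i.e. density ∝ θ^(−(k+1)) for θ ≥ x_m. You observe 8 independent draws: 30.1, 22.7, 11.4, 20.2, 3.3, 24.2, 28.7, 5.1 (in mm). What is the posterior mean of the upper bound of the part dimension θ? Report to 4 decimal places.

A Pareto(scale x_m, shape k) prior on the upper bound θ of Uniform(0, θ) is conjugate: posterior is Pareto(max(x_m, max xᵢ), k + n).
Sample maximum = 30.1; prior scale x_m = 35.9 → posterior scale = max = 35.9.
Posterior shape = 4.0 + 8 = 12.0.
E[θ|data] = k·x_m/(k−1) = 12.0·35.9/11.0 = 39.1636.

39.1636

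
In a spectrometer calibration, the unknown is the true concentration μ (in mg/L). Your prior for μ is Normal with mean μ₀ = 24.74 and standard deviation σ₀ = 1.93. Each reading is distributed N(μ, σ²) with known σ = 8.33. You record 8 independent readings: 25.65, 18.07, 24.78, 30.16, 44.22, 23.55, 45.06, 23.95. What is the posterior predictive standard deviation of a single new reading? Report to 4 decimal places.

For Normal data with known variance σ², a Normal(μ₀, σ₀²) prior on μ is conjugate. Posterior precision = 1/σ₀² + n/σ²; posterior mean is the precision-weighted average of μ₀ and x̄.
σ₀² = 1.93² = 3.7249, σ² = 8.33² = 69.3889; σ² + n·σ₀² = 69.3889 + 8·3.7249 = 99.1881.
Posterior precision = 1/σ₀² + n/σ² = 1/3.7249 + 8/69.3889 = (σ² + n·σ₀²)/(σ₀²σ²) = 99.1881/(3.7249·69.3889); posterior variance σₙ² = σ₀²σ²/(σ² + n·σ₀²) = 3.7249·69.3889/99.1881 = 2.605824.
Predictive variance for one new observation = σₙ² + σ² = 3.7249·69.3889/99.1881 + 69.3889 = σ²·(σ₀² + 99.1881)/99.1881 = 69.3889·102.913/99.1881 = 71.994724; SD = √(69.3889·102.913/99.1881) = 8.4850.

8.4850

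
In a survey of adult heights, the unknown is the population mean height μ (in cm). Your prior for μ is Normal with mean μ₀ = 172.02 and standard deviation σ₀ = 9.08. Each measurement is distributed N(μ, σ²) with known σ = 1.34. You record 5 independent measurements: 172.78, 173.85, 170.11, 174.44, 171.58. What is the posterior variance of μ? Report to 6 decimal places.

For Normal data with known variance σ², a Normal(μ₀, σ₀²) prior on μ is conjugate. Posterior precision = 1/σ₀² + n/σ²; posterior mean is the precision-weighted average of μ₀ and x̄.
σ₀² = 9.08² = 82.4464, σ² = 1.34² = 1.7956; σ² + n·σ₀² = 1.7956 + 5·82.4464 = 414.0276.
Posterior precision = 1/σ₀² + n/σ² = 1/82.4464 + 5/1.7956 = (σ² + n·σ₀²)/(σ₀²σ²) = 414.0276/(82.4464·1.7956); posterior variance σₙ² = σ₀²σ²/(σ² + n·σ₀²) = 82.4464·1.7956/414.0276 = 0.357563.

0.357563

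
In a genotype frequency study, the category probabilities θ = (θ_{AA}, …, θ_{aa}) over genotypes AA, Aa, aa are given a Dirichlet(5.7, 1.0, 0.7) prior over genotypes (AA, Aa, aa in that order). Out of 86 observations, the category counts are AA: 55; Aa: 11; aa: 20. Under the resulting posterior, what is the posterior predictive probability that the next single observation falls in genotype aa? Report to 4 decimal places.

0.2216

The Dirichlet prior is conjugate to the Multinomial likelihood: each posterior αⱼ = prior αⱼ + observed count nⱼ.
Posterior concentration: (60.7, 12.0, 20.7), total = 93.4.
P(next = aa | data) = α_{aa}/Σα = 0.2216.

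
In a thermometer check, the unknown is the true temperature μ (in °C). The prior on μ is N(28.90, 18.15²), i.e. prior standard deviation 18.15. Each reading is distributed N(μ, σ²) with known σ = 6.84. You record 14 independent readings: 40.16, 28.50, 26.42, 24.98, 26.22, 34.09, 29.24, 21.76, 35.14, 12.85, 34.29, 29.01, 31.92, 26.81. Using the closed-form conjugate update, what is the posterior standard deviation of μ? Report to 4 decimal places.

For Normal data with known variance σ², a Normal(μ₀, σ₀²) prior on μ is conjugate. Posterior precision = 1/σ₀² + n/σ²; posterior mean is the precision-weighted average of μ₀ and x̄.
σ₀² = 18.15² = 329.4225, σ² = 6.84² = 46.7856; σ² + n·σ₀² = 46.7856 + 14·329.4225 = 4658.7006.
Posterior precision = 1/σ₀² + n/σ² = 1/329.4225 + 14/46.7856 = (σ² + n·σ₀²)/(σ₀²σ²) = 4658.7006/(329.4225·46.7856); posterior variance σₙ² = σ₀²σ²/(σ² + n·σ₀²) = 329.4225·46.7856/4658.7006 = 3.308268.
Posterior SD = √σₙ² = √(329.4225·46.7856/4658.7006) = 1.8189.

1.8189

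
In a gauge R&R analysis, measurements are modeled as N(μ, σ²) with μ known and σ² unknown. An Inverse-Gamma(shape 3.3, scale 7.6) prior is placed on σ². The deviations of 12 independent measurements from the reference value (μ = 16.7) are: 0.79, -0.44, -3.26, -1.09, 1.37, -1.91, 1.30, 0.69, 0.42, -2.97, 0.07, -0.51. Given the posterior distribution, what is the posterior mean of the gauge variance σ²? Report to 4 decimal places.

With known mean μ and an Inverse-Gamma(α, β) prior on σ², the Normal likelihood is conjugate: posterior is Inv-Gamma(α + n/2, β + Σ(xᵢ−μ)²/2).
Σ(xᵢ−μ)² = (0.79)² + (-0.44)² + (-3.26)² + (-1.09)² + (1.37)² + (-1.91)² + (1.30)² + (0.69)² + (0.42)² + (-2.97)² + (0.07)² + (-0.51)² = 29.5868.
Posterior: Inv-Gamma(3.3 + 12/2, 7.6 + 29.5868/2) = Inv-Gamma(9.30, 22.39340).
E[σ²|data] = β/(α−1) = 22.39340/8.30 = 2.6980.

2.6980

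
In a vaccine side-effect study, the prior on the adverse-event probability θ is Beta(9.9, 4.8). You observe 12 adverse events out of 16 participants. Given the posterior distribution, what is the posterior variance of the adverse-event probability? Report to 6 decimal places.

0.006450

The Beta prior is conjugate to a Binomial/Bernoulli likelihood; the update adds successes to α and failures to β.
Posterior: Beta(α+k, β+n−k) = Beta(9.9+12, 4.8+4) = Beta(21.9, 8.8).
Var = αβ/((α+β)²(α+β+1)) = 21.9·8.8/(30.7²·31.7) = 0.006450.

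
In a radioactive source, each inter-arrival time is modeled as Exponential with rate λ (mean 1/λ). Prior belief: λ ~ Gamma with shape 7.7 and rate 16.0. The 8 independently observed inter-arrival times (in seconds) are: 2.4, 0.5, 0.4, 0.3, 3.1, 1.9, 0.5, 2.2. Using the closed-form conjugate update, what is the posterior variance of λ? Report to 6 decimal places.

With a Gamma(shape α, rate β) prior on the exponential rate λ, the posterior after n observations with total T = Σxᵢ is Gamma(α+n, β+T).
Sum of observations T = 11.3 seconds; n = 8.
Posterior: Gamma(7.7+8, 16.0+11.3) = Gamma(15.7, 27.3).
Var = α/β² = 0.021066.

0.021066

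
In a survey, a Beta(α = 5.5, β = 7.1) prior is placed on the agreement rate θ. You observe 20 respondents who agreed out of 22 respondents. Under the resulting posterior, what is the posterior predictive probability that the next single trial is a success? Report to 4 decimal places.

The Beta prior is conjugate to a Binomial/Bernoulli likelihood; the update adds successes to α and failures to β.
Posterior: Beta(α+k, β+n−k) = Beta(5.5+20, 7.1+2) = Beta(25.5, 9.1).
For a single future Bernoulli trial, P(success | data) = α/(α+β) = 0.7370.

0.7370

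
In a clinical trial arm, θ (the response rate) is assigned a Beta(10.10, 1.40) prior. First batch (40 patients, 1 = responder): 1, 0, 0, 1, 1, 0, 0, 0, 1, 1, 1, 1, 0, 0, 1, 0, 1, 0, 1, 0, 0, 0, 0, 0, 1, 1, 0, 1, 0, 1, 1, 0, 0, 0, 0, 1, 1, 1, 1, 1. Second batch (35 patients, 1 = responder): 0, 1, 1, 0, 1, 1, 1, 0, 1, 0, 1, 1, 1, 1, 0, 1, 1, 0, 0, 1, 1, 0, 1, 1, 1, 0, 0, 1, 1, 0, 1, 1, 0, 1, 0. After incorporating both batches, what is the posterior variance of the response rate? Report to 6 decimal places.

0.002738

The Beta prior is conjugate to a Binomial/Bernoulli likelihood; the update adds successes to α and failures to β.
After batch 1: Beta(10.10+20, 1.40+20) = Beta(30.10, 21.40).
After batch 2: Beta(30.10+22, 21.40+13) = Beta(52.10, 34.40).
Var = αβ/((α+β)²(α+β+1)) = 52.10·34.40/(86.50²·87.50) = 0.002738.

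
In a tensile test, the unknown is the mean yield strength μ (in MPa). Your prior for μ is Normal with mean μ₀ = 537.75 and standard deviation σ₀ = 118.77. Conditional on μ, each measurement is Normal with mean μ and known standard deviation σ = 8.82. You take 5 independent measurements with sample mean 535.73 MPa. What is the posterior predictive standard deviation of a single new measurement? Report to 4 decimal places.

For Normal data with known variance σ², a Normal(μ₀, σ₀²) prior on μ is conjugate. Posterior precision = 1/σ₀² + n/σ²; posterior mean is the precision-weighted average of μ₀ and x̄.
σ₀² = 118.77² = 14106.3129, σ² = 8.82² = 77.7924; σ² + n·σ₀² = 77.7924 + 5·14106.3129 = 70609.3569.
Posterior precision = 1/σ₀² + n/σ² = 1/14106.3129 + 5/77.7924 = (σ² + n·σ₀²)/(σ₀²σ²) = 70609.3569/(14106.3129·77.7924); posterior variance σₙ² = σ₀²σ²/(σ² + n·σ₀²) = 14106.3129·77.7924/70609.3569 = 15.541339.
Predictive variance for one new observation = σₙ² + σ² = 14106.3129·77.7924/70609.3569 + 77.7924 = σ²·(σ₀² + 70609.3569)/70609.3569 = 77.7924·84715.6698/70609.3569 = 93.333739; SD = √(77.7924·84715.6698/70609.3569) = 9.6609.

9.6609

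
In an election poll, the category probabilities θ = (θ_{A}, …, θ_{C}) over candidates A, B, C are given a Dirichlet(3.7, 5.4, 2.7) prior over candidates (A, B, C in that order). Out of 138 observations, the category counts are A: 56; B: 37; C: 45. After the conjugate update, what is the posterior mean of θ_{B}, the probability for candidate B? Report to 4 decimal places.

0.2830

The Dirichlet prior is conjugate to the Multinomial likelihood: each posterior αⱼ = prior αⱼ + observed count nⱼ.
Posterior concentration: (59.7, 42.4, 47.7), total = 149.8.
E[θ_{B}|data] = α_{B}/Σα = 42.4/149.8 = 0.2830.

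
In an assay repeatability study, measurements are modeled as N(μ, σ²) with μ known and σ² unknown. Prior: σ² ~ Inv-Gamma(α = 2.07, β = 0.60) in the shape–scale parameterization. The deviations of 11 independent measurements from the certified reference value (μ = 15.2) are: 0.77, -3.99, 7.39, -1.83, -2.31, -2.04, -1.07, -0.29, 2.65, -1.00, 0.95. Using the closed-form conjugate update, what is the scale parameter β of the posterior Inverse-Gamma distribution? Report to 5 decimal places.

With known mean μ and an Inverse-Gamma(α, β) prior on σ², the Normal likelihood is conjugate: posterior is Inv-Gamma(α + n/2, β + Σ(xᵢ−μ)²/2).
Σ(xᵢ−μ)² = (0.77)² + (-3.99)² + (7.39)² + (-1.83)² + (-2.31)² + (-2.04)² + (-1.07)² + (-0.29)² + (2.65)² + (-1.00)² + (0.95)² = 94.1257.
Posterior: Inv-Gamma(2.07 + 11/2, 0.60 + 94.1257/2) = Inv-Gamma(7.57, 47.66285).
Posterior β = 47.66285.

47.66285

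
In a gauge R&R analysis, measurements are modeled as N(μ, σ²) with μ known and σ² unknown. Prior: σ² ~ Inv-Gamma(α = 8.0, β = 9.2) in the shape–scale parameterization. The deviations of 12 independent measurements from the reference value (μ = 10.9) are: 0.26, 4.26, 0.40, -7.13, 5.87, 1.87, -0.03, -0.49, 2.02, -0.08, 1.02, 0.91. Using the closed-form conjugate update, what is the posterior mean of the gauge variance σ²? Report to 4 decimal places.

5.0678

With known mean μ and an Inverse-Gamma(α, β) prior on σ², the Normal likelihood is conjugate: posterior is Inv-Gamma(α + n/2, β + Σ(xᵢ−μ)²/2).
Σ(xᵢ−μ)² = (0.26)² + (4.26)² + (0.40)² + (-7.13)² + (5.87)² + (1.87)² + (-0.03)² + (-0.49)² + (2.02)² + (-0.08)² + (1.02)² + (0.91)² = 113.3622.
Posterior: Inv-Gamma(8.0 + 12/2, 9.2 + 113.3622/2) = Inv-Gamma(14.00, 65.88110).
E[σ²|data] = β/(α−1) = 65.88110/13.00 = 5.0678.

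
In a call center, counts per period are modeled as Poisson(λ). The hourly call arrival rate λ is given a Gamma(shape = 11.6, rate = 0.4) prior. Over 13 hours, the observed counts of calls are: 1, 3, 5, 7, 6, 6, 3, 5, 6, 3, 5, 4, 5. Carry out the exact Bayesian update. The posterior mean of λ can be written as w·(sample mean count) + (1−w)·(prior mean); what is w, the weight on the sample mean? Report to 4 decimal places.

With a Gamma(shape α, rate β) prior, the Poisson likelihood is conjugate: the posterior is Gamma(α + ΣXᵢ, β + n).
Posterior mean = (α₀+S)/(β₀+n) = [n/(β₀+n)]·(S/n) + [β₀/(β₀+n)]·(α₀/β₀), so only n and β₀ enter the weight.
Weight on data w = n/(β₀+n) = 13/(0.4+13) = 13/13.4 = 0.9701.

0.9701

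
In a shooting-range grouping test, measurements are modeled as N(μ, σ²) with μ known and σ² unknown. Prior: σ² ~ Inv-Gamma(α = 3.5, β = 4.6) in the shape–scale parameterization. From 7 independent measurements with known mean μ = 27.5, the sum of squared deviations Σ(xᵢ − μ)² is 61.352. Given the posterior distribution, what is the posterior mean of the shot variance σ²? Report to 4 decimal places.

5.8793

With known mean μ and an Inverse-Gamma(α, β) prior on σ², the Normal likelihood is conjugate: posterior is Inv-Gamma(α + n/2, β + Σ(xᵢ−μ)²/2).
Posterior: Inv-Gamma(3.5 + 7/2, 4.6 + 61.352/2) = Inv-Gamma(7.00, 35.2760).
E[σ²|data] = β/(α−1) = 35.2760/6.00 = 5.8793.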